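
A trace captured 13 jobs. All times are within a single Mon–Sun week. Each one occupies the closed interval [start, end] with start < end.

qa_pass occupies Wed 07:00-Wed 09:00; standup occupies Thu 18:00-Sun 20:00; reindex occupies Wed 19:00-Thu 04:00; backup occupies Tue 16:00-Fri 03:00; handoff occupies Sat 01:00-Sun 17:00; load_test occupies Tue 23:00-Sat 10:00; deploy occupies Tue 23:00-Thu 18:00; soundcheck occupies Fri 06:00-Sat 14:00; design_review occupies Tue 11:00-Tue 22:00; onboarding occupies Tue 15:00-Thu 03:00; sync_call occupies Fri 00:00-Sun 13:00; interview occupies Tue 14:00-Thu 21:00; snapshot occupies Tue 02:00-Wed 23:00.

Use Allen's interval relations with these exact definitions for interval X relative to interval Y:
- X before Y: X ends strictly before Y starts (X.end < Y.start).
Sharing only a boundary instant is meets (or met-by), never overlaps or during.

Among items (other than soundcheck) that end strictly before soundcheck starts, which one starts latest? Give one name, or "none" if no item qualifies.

reindex

Target soundcheck = [Fri 06:00, Sat 14:00].
backup [Tue 16:00, Fri 03:00] → before → candidate.
deploy [Tue 23:00, Thu 18:00] → before → candidate.
design_review [Tue 11:00, Tue 22:00] → before → candidate.
handoff [Sat 01:00, Sun 17:00] → overlapped-by → excluded.
interview [Tue 14:00, Thu 21:00] → before → candidate.
load_test [Tue 23:00, Sat 10:00] → overlaps → excluded.
onboarding [Tue 15:00, Thu 03:00] → before → candidate.
qa_pass [Wed 07:00, Wed 09:00] → before → candidate.
reindex [Wed 19:00, Thu 04:00] → before → candidate.
snapshot [Tue 02:00, Wed 23:00] → before → candidate.
standup [Thu 18:00, Sun 20:00] → contains → excluded.
sync_call [Fri 00:00, Sun 13:00] → contains → excluded.
Among candidates, latest start is Wed 19:00 → reindex.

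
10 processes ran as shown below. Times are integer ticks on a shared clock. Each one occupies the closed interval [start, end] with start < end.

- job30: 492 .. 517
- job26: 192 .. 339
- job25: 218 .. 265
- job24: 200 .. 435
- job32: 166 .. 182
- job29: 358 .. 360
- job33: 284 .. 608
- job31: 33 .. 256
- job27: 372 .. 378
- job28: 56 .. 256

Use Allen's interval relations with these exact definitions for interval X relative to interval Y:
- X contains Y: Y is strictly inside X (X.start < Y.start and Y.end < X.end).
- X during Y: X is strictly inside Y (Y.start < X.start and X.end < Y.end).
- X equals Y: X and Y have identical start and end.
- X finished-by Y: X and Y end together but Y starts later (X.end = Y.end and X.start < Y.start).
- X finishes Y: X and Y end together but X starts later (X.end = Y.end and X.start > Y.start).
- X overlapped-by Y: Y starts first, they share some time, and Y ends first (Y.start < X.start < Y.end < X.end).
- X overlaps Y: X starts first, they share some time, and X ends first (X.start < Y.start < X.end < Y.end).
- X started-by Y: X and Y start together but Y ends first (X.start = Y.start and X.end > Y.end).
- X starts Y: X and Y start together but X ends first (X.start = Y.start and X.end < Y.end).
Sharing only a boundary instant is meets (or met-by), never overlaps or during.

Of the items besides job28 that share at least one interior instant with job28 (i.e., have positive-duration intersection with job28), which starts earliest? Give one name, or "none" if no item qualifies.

job31

Target job28 = [56, 256].
job24 [200, 435] → overlapped-by → candidate.
job25 [218, 265] → overlapped-by → candidate.
job26 [192, 339] → overlapped-by → candidate.
job27 [372, 378] → after → excluded.
job29 [358, 360] → after → excluded.
job30 [492, 517] → after → excluded.
job31 [33, 256] → finished-by → candidate.
job32 [166, 182] → during → candidate.
job33 [284, 608] → after → excluded.
Among candidates, earliest start is 33 → job31.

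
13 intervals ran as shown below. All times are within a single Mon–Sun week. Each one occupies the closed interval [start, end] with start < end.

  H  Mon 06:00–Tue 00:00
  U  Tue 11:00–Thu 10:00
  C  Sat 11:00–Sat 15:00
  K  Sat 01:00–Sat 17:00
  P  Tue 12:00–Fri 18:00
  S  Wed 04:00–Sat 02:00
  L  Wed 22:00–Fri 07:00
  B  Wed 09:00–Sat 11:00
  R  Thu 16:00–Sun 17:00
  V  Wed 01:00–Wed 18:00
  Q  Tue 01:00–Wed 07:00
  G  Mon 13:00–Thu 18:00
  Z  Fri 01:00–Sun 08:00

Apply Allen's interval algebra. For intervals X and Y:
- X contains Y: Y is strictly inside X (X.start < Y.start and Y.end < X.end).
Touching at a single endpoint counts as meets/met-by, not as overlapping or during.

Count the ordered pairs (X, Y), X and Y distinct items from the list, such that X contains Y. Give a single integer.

Checking all 156 ordered pairs for relation 'contains'; matching pairs in alphabetical order:
(B, L): B contains L ✓
(G, Q): G contains Q ✓
(G, U): G contains U ✓
(G, V): G contains V ✓
(K, C): K contains C ✓
(P, L): P contains L ✓
(P, V): P contains V ✓
(R, C): R contains C ✓
(R, K): R contains K ✓
(R, Z): R contains Z ✓
(S, L): S contains L ✓
(U, V): U contains V ✓
(Z, C): Z contains C ✓
(Z, K): Z contains K ✓
Count: 14.

14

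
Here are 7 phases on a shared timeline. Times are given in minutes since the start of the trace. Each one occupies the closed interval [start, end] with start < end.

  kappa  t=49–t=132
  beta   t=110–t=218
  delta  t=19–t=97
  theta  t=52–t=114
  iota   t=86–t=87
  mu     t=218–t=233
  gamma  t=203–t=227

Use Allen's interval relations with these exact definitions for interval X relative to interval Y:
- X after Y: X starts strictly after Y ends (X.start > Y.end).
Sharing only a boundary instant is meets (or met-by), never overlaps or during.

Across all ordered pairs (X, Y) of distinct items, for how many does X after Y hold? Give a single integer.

10

Checking all 42 ordered pairs for relation 'after'; matching pairs in alphabetical order:
(beta, delta): beta after delta ✓
(beta, iota): beta after iota ✓
(gamma, delta): gamma after delta ✓
(gamma, iota): gamma after iota ✓
(gamma, kappa): gamma after kappa ✓
(gamma, theta): gamma after theta ✓
(mu, delta): mu after delta ✓
(mu, iota): mu after iota ✓
(mu, kappa): mu after kappa ✓
(mu, theta): mu after theta ✓
Count: 10.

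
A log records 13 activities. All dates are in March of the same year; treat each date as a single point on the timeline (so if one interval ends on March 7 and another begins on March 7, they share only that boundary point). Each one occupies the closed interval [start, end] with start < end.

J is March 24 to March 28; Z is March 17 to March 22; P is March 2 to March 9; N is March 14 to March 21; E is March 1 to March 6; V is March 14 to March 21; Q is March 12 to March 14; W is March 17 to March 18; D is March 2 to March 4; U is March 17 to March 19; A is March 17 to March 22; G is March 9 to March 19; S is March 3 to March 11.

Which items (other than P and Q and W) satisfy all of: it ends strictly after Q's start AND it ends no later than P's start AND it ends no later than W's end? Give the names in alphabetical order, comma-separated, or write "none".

Conditions: its end is strictly after Q's start (X.end > March 12) AND its end is no later than P's start (X.end <= March 2) AND its end is no later than W's end (X.end <= March 18).
A: end March 22 > March 12? ✓; end March 22 <= March 2? ✗; end March 22 <= March 18? ✗ → no.
D: end March 4 > March 12? ✗; end March 4 <= March 2? ✗; end March 4 <= March 18? ✓ → no.
E: end March 6 > March 12? ✗; end March 6 <= March 2? ✗; end March 6 <= March 18? ✓ → no.
G: end March 19 > March 12? ✓; end March 19 <= March 2? ✗; end March 19 <= March 18? ✗ → no.
J: end March 28 > March 12? ✓; end March 28 <= March 2? ✗; end March 28 <= March 18? ✗ → no.
N: end March 21 > March 12? ✓; end March 21 <= March 2? ✗; end March 21 <= March 18? ✗ → no.
S: end March 11 > March 12? ✗; end March 11 <= March 2? ✗; end March 11 <= March 18? ✓ → no.
U: end March 19 > March 12? ✓; end March 19 <= March 2? ✗; end March 19 <= March 18? ✗ → no.
V: end March 21 > March 12? ✓; end March 21 <= March 2? ✗; end March 21 <= March 18? ✗ → no.
Z: end March 22 > March 12? ✓; end March 22 <= March 2? ✗; end March 22 <= March 18? ✗ → no.
Result: none.

none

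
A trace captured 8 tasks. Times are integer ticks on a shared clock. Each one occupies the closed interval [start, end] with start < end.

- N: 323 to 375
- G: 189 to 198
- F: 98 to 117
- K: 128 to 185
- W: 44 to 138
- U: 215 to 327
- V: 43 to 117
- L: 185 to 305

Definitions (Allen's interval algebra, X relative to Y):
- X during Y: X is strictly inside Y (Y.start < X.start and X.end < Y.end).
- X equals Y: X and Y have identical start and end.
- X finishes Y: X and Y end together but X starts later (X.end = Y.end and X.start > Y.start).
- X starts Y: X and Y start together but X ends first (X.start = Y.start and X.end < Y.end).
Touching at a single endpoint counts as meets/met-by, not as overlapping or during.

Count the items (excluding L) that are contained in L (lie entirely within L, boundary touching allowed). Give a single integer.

Target L = [185, 305].
F [98, 117] → before → no.
G [189, 198] → during → counts.
K [128, 185] → meets → no.
N [323, 375] → after → no.
U [215, 327] → overlapped-by → no.
V [43, 117] → before → no.
W [44, 138] → before → no.
Total: 1.

1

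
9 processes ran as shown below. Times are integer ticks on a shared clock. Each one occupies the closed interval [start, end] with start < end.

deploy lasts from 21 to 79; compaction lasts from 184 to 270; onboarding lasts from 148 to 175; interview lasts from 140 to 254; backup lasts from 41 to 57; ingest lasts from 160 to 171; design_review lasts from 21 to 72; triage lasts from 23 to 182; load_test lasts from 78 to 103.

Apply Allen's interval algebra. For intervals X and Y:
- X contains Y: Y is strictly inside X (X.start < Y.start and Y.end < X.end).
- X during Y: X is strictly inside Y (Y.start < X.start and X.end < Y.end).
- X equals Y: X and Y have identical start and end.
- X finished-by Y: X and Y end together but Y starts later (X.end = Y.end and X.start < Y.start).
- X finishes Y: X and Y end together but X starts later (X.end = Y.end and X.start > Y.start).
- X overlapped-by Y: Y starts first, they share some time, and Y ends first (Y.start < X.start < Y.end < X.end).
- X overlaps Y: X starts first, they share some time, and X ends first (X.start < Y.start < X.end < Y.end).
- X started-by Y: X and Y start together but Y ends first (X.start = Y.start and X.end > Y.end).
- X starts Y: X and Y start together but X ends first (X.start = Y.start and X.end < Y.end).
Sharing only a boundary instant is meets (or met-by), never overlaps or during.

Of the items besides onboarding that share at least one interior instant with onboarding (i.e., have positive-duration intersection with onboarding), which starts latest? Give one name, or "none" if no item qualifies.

Target onboarding = [148, 175].
backup [41, 57] → before → excluded.
compaction [184, 270] → after → excluded.
deploy [21, 79] → before → excluded.
design_review [21, 72] → before → excluded.
ingest [160, 171] → during → candidate.
interview [140, 254] → contains → candidate.
load_test [78, 103] → before → excluded.
triage [23, 182] → contains → candidate.
Among candidates, latest start is 160 → ingest.

ingest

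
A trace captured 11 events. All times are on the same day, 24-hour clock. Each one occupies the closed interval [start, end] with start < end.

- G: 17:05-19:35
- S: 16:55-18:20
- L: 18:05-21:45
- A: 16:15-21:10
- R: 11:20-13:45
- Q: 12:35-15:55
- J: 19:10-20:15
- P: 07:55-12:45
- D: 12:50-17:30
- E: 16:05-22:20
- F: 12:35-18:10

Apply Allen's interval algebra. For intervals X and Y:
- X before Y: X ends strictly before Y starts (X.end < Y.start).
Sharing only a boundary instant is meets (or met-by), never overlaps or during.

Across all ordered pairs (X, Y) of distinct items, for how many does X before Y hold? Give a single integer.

23

Checking all 110 ordered pairs for relation 'before'; matching pairs in alphabetical order:
(D, J): D before J ✓
(D, L): D before L ✓
(F, J): F before J ✓
(P, A): P before A ✓
(P, D): P before D ✓
(P, E): P before E ✓
(P, G): P before G ✓
(P, J): P before J ✓
(P, L): P before L ✓
(P, S): P before S ✓
(Q, A): Q before A ✓
(Q, E): Q before E ✓
(Q, G): Q before G ✓
(Q, J): Q before J ✓
(Q, L): Q before L ✓
(Q, S): Q before S ✓
(R, A): R before A ✓
(R, E): R before E ✓
(R, G): R before G ✓
(R, J): R before J ✓
(R, L): R before L ✓
(R, S): R before S ✓
(S, J): S before J ✓
Count: 23.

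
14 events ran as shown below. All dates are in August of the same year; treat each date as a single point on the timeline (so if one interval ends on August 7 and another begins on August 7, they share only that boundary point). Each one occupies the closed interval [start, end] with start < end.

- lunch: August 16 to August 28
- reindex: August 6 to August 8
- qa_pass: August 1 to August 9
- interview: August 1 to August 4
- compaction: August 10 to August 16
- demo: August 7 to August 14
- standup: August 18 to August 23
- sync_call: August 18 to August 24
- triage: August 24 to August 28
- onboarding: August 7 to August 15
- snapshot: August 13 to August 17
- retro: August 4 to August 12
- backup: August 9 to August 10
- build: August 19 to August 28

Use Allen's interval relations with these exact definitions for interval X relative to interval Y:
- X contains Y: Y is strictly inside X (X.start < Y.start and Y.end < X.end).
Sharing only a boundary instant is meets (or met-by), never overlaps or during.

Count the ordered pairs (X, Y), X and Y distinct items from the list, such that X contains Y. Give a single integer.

Checking all 182 ordered pairs for relation 'contains'; matching pairs in alphabetical order:
(demo, backup): demo contains backup ✓
(lunch, standup): lunch contains standup ✓
(lunch, sync_call): lunch contains sync_call ✓
(onboarding, backup): onboarding contains backup ✓
(qa_pass, reindex): qa_pass contains reindex ✓
(retro, backup): retro contains backup ✓
(retro, reindex): retro contains reindex ✓
Count: 7.

7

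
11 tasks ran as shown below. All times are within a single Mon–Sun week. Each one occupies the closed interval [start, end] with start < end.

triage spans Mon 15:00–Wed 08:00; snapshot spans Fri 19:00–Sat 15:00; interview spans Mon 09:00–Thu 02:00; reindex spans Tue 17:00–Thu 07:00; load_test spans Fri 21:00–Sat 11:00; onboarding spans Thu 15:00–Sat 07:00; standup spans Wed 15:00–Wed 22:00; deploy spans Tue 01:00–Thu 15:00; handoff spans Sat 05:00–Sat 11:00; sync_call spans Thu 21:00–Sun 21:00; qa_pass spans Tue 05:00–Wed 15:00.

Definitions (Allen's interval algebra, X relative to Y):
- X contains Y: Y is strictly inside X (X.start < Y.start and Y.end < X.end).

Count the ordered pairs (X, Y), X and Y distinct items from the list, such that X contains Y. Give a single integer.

Checking all 110 ordered pairs for relation 'contains'; matching pairs in alphabetical order:
(deploy, qa_pass): deploy contains qa_pass ✓
(deploy, reindex): deploy contains reindex ✓
(deploy, standup): deploy contains standup ✓
(interview, qa_pass): interview contains qa_pass ✓
(interview, standup): interview contains standup ✓
(interview, triage): interview contains triage ✓
(reindex, standup): reindex contains standup ✓
(snapshot, handoff): snapshot contains handoff ✓
(snapshot, load_test): snapshot contains load_test ✓
(sync_call, handoff): sync_call contains handoff ✓
(sync_call, load_test): sync_call contains load_test ✓
(sync_call, snapshot): sync_call contains snapshot ✓
Count: 12.

12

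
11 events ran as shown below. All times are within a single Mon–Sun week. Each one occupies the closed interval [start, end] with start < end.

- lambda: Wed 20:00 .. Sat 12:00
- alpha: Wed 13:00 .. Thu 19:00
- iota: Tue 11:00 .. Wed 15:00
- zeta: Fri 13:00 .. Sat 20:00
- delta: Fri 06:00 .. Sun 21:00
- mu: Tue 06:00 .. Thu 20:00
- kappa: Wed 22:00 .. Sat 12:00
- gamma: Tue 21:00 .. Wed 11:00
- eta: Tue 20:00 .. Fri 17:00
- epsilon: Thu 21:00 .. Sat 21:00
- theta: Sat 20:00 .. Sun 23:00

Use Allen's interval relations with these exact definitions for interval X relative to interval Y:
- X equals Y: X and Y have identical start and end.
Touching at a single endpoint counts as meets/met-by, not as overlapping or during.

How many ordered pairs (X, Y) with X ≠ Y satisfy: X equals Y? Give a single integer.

0

Checking all 110 ordered pairs for relation 'equals'; matching pairs in alphabetical order:
No pair satisfies it.
Count: 0.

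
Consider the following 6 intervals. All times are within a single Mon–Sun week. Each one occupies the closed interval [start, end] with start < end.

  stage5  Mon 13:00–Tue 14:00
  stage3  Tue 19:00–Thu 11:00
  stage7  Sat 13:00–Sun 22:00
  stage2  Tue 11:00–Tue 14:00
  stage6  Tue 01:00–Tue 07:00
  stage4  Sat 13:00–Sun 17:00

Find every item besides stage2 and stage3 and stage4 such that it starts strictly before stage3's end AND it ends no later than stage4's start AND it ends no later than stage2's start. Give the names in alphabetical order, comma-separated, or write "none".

Conditions: its start is strictly before stage3's end (X.start < Thu 11:00) AND its end is no later than stage4's start (X.end <= Sat 13:00) AND its end is no later than stage2's start (X.end <= Tue 11:00).
stage5: start Mon 13:00 < Thu 11:00? ✓; end Tue 14:00 <= Sat 13:00? ✓; end Tue 14:00 <= Tue 11:00? ✗ → no.
stage6: start Tue 01:00 < Thu 11:00? ✓; end Tue 07:00 <= Sat 13:00? ✓; end Tue 07:00 <= Tue 11:00? ✓ → yes.
stage7: start Sat 13:00 < Thu 11:00? ✗; end Sun 22:00 <= Sat 13:00? ✗; end Sun 22:00 <= Tue 11:00? ✗ → no.
Result: stage6.

stage6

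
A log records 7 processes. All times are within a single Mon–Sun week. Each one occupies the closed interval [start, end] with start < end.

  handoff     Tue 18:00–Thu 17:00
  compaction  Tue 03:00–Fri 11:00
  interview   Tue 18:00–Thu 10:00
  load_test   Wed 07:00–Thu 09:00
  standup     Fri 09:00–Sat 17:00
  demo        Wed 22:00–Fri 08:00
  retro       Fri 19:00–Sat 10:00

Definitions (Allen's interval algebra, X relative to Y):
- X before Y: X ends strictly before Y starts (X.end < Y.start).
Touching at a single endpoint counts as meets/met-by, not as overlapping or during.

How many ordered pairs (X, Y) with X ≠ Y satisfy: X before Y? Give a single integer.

Checking all 42 ordered pairs for relation 'before'; matching pairs in alphabetical order:
(compaction, retro): compaction before retro ✓
(demo, retro): demo before retro ✓
(demo, standup): demo before standup ✓
(handoff, retro): handoff before retro ✓
(handoff, standup): handoff before standup ✓
(interview, retro): interview before retro ✓
(interview, standup): interview before standup ✓
(load_test, retro): load_test before retro ✓
(load_test, standup): load_test before standup ✓
Count: 9.

9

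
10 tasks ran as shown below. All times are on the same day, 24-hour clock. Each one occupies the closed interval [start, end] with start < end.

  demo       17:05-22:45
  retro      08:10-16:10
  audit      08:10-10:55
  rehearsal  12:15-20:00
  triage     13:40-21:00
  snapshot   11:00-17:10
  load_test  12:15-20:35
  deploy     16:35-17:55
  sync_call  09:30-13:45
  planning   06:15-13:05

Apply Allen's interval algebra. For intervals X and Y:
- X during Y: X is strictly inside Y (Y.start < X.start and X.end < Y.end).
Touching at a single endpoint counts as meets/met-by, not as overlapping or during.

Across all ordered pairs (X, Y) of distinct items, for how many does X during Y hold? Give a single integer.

Checking all 90 ordered pairs for relation 'during'; matching pairs in alphabetical order:
(audit, planning): audit during planning ✓
(deploy, load_test): deploy during load_test ✓
(deploy, rehearsal): deploy during rehearsal ✓
(deploy, triage): deploy during triage ✓
(sync_call, retro): sync_call during retro ✓
Count: 5.

5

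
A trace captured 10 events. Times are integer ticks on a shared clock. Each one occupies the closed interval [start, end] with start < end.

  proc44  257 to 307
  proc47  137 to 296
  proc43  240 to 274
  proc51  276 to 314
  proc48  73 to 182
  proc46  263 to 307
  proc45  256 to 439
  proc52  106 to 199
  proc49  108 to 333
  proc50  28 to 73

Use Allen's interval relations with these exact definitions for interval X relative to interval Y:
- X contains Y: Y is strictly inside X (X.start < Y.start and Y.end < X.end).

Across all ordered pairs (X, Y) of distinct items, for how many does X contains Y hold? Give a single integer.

9

Checking all 90 ordered pairs for relation 'contains'; matching pairs in alphabetical order:
(proc45, proc44): proc45 contains proc44 ✓
(proc45, proc46): proc45 contains proc46 ✓
(proc45, proc51): proc45 contains proc51 ✓
(proc47, proc43): proc47 contains proc43 ✓
(proc49, proc43): proc49 contains proc43 ✓
(proc49, proc44): proc49 contains proc44 ✓
(proc49, proc46): proc49 contains proc46 ✓
(proc49, proc47): proc49 contains proc47 ✓
(proc49, proc51): proc49 contains proc51 ✓
Count: 9.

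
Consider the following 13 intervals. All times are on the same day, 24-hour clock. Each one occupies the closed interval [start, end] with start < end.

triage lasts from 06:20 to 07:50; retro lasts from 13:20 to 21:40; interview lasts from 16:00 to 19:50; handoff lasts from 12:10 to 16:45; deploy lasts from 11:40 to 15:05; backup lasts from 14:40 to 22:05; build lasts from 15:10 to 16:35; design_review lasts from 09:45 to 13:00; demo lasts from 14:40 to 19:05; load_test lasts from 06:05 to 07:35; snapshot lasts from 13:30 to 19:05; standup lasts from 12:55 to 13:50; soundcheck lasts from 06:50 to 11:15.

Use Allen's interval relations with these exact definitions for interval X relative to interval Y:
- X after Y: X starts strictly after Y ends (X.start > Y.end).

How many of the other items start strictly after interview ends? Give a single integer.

0

Target interview = [16:00, 19:50].
backup [14:40, 22:05] → contains → no.
build [15:10, 16:35] → overlaps → no.
demo [14:40, 19:05] → overlaps → no.
deploy [11:40, 15:05] → before → no.
design_review [09:45, 13:00] → before → no.
handoff [12:10, 16:45] → overlaps → no.
load_test [06:05, 07:35] → before → no.
retro [13:20, 21:40] → contains → no.
snapshot [13:30, 19:05] → overlaps → no.
soundcheck [06:50, 11:15] → before → no.
standup [12:55, 13:50] → before → no.
triage [06:20, 07:50] → before → no.
Total: 0.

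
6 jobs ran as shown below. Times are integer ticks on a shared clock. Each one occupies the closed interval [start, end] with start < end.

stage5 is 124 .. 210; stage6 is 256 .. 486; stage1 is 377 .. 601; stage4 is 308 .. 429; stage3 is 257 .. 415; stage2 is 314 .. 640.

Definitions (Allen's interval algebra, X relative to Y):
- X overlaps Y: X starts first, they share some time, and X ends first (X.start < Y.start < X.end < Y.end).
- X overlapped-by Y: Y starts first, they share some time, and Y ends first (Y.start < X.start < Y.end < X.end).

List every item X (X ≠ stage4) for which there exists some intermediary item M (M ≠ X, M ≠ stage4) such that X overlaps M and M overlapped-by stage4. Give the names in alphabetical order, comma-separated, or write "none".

Target stage4 = [308, 429].
Intermediaries M with M overlapped-by stage4: stage1, stage2.
Via stage1 — items with X overlaps stage1: stage3, stage6.
Via stage2 — items with X overlaps stage2: stage3, stage6.
Union: stage3, stage6.

stage3, stage6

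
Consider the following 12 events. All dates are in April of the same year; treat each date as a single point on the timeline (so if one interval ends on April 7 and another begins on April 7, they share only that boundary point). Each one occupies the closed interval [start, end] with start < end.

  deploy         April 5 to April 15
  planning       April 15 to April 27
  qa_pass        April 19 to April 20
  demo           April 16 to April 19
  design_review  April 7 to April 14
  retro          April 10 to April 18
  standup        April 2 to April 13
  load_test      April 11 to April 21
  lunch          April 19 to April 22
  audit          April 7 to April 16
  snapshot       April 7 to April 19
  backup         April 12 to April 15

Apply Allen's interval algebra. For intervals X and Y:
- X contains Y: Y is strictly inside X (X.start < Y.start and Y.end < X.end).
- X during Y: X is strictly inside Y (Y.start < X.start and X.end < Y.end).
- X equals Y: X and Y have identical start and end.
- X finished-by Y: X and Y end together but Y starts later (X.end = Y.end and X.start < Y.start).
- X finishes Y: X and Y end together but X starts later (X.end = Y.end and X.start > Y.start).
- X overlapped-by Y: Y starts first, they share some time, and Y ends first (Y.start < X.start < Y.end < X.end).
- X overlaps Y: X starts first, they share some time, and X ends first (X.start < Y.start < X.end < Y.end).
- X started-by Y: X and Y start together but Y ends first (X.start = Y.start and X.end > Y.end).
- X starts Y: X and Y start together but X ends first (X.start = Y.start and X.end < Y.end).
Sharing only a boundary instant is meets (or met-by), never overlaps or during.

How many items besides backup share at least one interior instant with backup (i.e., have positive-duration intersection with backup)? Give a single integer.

Target backup = [April 12, April 15].
audit [April 7, April 16] → contains → counts.
demo [April 16, April 19] → after → no.
deploy [April 5, April 15] → finished-by → counts.
design_review [April 7, April 14] → overlaps → counts.
load_test [April 11, April 21] → contains → counts.
lunch [April 19, April 22] → after → no.
planning [April 15, April 27] → met-by → no.
qa_pass [April 19, April 20] → after → no.
retro [April 10, April 18] → contains → counts.
snapshot [April 7, April 19] → contains → counts.
standup [April 2, April 13] → overlaps → counts.
Total: 7.

7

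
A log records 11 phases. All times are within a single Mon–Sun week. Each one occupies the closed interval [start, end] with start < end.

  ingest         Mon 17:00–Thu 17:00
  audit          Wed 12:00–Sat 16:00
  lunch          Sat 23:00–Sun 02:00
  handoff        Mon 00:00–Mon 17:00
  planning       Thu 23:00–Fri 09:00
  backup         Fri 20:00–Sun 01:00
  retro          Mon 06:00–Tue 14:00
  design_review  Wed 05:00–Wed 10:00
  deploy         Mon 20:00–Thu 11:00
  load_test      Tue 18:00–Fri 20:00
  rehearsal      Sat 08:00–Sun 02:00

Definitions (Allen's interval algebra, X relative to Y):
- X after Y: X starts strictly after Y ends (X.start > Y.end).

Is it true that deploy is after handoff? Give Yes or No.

Yes

deploy = [Mon 20:00, Thu 11:00], handoff = [Mon 00:00, Mon 17:00].
Actual relation of deploy to handoff: after.
Asked whether 'after' holds → Yes.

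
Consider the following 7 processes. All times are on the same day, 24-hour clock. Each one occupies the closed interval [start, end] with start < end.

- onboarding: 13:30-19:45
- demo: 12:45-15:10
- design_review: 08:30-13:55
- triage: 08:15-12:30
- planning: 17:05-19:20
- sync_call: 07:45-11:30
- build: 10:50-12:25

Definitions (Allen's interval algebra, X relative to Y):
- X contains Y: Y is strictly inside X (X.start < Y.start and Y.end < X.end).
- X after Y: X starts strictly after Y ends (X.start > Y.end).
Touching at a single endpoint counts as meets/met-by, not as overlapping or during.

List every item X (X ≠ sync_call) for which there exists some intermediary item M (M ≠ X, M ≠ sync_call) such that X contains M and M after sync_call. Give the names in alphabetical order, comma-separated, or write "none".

onboarding

Target sync_call = [07:45, 11:30].
Intermediaries M with M after sync_call: demo, onboarding, planning.
Via demo — items with X contains demo: none.
Via onboarding — items with X contains onboarding: none.
Via planning — items with X contains planning: onboarding.
Union: onboarding.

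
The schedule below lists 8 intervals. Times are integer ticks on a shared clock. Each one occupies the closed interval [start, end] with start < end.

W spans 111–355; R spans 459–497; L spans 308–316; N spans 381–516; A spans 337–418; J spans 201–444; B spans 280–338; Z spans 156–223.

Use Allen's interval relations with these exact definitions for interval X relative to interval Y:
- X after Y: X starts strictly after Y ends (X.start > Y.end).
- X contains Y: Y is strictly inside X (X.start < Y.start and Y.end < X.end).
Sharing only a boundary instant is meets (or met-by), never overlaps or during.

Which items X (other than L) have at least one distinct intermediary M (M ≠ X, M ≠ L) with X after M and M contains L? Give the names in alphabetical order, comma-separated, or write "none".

Target L = [308, 316].
Intermediaries M with M contains L: B, J, W.
Via B — items with X after B: N, R.
Via J — items with X after J: R.
Via W — items with X after W: N, R.
Union: N, R.

N, R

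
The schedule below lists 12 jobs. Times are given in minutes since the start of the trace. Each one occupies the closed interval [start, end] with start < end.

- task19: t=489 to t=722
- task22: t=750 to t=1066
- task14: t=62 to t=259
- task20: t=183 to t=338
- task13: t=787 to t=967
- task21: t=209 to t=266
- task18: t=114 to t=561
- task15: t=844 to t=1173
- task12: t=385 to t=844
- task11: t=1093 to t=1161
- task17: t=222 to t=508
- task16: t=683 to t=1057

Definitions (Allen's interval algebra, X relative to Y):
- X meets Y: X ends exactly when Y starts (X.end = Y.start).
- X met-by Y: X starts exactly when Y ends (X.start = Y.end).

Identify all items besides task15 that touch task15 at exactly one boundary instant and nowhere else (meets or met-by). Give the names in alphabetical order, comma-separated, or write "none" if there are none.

task12

Target task15 = [t=844, t=1173].
task11 [t=1093, t=1161] → during → no.
task12 [t=385, t=844] → meets → yes.
task13 [t=787, t=967] → overlaps → no.
task14 [t=62, t=259] → before → no.
task16 [t=683, t=1057] → overlaps → no.
task17 [t=222, t=508] → before → no.
task18 [t=114, t=561] → before → no.
task19 [t=489, t=722] → before → no.
task20 [t=183, t=338] → before → no.
task21 [t=209, t=266] → before → no.
task22 [t=750, t=1066] → overlaps → no.
Result: task12.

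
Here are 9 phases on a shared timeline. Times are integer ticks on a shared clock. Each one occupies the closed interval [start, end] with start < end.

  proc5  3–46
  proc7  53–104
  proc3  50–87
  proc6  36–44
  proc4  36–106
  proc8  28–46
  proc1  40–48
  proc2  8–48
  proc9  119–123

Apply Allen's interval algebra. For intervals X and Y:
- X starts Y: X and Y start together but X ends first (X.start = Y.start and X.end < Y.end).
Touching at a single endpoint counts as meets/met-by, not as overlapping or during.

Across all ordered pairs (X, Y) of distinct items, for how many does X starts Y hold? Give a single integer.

1

Checking all 72 ordered pairs for relation 'starts'; matching pairs in alphabetical order:
(proc6, proc4): proc6 starts proc4 ✓
Count: 1.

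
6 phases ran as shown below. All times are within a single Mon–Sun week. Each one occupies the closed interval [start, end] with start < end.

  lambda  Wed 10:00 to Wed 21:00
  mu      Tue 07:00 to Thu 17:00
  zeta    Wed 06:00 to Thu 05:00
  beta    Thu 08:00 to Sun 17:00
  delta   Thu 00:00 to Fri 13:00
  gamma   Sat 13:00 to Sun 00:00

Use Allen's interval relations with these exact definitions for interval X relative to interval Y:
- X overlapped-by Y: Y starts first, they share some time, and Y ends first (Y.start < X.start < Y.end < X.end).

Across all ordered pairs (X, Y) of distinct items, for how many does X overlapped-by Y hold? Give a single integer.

4

Checking all 30 ordered pairs for relation 'overlapped-by'; matching pairs in alphabetical order:
(beta, delta): beta overlapped-by delta ✓
(beta, mu): beta overlapped-by mu ✓
(delta, mu): delta overlapped-by mu ✓
(delta, zeta): delta overlapped-by zeta ✓
Count: 4.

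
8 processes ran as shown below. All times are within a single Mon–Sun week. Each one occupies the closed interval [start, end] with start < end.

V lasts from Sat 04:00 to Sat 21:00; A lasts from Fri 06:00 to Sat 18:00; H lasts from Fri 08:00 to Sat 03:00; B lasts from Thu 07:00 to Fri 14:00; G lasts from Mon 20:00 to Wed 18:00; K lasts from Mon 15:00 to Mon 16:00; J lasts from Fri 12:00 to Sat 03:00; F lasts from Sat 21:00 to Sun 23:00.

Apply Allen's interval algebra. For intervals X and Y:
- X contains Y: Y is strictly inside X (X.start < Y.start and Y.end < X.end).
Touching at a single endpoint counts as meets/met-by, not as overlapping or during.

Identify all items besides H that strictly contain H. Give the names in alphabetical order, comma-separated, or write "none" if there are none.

Target H = [Fri 08:00, Sat 03:00].
A [Fri 06:00, Sat 18:00] → contains → yes.
B [Thu 07:00, Fri 14:00] → overlaps → no.
F [Sat 21:00, Sun 23:00] → after → no.
G [Mon 20:00, Wed 18:00] → before → no.
J [Fri 12:00, Sat 03:00] → finishes → no.
K [Mon 15:00, Mon 16:00] → before → no.
V [Sat 04:00, Sat 21:00] → after → no.
Result: A.

A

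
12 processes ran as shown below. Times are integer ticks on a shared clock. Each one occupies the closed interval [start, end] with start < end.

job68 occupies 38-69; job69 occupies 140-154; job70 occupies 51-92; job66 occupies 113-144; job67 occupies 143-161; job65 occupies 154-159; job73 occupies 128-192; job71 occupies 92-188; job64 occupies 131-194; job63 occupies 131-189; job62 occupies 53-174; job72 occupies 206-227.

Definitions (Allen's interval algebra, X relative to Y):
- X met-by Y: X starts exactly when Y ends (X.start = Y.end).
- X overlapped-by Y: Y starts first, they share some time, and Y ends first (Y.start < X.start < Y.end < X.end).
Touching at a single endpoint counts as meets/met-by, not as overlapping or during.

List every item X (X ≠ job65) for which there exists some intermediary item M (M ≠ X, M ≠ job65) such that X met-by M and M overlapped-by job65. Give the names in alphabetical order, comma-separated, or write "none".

none

Target job65 = [154, 159].
Intermediaries M with M overlapped-by job65: none.
Union: none.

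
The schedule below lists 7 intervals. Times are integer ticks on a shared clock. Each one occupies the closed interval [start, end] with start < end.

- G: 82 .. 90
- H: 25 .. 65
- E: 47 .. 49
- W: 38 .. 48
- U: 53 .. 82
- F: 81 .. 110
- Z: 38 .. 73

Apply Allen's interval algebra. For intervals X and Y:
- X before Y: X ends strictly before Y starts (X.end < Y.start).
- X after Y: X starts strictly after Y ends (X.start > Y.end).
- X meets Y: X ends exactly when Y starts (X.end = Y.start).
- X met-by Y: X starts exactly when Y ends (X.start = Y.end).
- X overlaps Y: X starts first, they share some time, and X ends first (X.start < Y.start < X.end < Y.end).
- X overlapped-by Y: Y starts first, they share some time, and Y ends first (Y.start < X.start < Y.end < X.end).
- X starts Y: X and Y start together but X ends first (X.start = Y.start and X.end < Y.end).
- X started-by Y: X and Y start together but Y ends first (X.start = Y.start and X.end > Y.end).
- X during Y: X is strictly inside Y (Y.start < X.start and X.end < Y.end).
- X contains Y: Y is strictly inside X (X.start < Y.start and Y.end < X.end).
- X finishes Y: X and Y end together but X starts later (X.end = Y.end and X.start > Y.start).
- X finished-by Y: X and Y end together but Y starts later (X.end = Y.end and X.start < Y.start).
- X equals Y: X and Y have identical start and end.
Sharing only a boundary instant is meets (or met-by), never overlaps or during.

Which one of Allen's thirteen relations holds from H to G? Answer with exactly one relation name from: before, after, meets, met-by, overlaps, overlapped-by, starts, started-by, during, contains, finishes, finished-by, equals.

H = [25, 65]; G = [82, 90].
Compare endpoints: H.start < G.start, H.start < G.end, H.end < G.start, H.end < G.end.
That pattern is 'before'.

before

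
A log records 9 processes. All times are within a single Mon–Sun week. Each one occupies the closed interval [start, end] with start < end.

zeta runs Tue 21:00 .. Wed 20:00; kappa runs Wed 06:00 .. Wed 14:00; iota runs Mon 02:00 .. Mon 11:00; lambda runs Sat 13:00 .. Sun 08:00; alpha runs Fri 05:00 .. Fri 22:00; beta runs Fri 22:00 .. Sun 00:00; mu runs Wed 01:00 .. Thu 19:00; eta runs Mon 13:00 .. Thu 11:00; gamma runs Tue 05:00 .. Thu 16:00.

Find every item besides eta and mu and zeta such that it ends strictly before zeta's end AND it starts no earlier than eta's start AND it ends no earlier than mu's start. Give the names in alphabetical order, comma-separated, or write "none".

Conditions: its end is strictly before zeta's end (X.end < Wed 20:00) AND its start is no earlier than eta's start (X.start >= Mon 13:00) AND its end is no earlier than mu's start (X.end >= Wed 01:00).
alpha: end Fri 22:00 < Wed 20:00? ✗; start Fri 05:00 >= Mon 13:00? ✓; end Fri 22:00 >= Wed 01:00? ✓ → no.
beta: end Sun 00:00 < Wed 20:00? ✗; start Fri 22:00 >= Mon 13:00? ✓; end Sun 00:00 >= Wed 01:00? ✓ → no.
gamma: end Thu 16:00 < Wed 20:00? ✗; start Tue 05:00 >= Mon 13:00? ✓; end Thu 16:00 >= Wed 01:00? ✓ → no.
iota: end Mon 11:00 < Wed 20:00? ✓; start Mon 02:00 >= Mon 13:00? ✗; end Mon 11:00 >= Wed 01:00? ✗ → no.
kappa: end Wed 14:00 < Wed 20:00? ✓; start Wed 06:00 >= Mon 13:00? ✓; end Wed 14:00 >= Wed 01:00? ✓ → yes.
lambda: end Sun 08:00 < Wed 20:00? ✗; start Sat 13:00 >= Mon 13:00? ✓; end Sun 08:00 >= Wed 01:00? ✓ → no.
Result: kappa.

kappa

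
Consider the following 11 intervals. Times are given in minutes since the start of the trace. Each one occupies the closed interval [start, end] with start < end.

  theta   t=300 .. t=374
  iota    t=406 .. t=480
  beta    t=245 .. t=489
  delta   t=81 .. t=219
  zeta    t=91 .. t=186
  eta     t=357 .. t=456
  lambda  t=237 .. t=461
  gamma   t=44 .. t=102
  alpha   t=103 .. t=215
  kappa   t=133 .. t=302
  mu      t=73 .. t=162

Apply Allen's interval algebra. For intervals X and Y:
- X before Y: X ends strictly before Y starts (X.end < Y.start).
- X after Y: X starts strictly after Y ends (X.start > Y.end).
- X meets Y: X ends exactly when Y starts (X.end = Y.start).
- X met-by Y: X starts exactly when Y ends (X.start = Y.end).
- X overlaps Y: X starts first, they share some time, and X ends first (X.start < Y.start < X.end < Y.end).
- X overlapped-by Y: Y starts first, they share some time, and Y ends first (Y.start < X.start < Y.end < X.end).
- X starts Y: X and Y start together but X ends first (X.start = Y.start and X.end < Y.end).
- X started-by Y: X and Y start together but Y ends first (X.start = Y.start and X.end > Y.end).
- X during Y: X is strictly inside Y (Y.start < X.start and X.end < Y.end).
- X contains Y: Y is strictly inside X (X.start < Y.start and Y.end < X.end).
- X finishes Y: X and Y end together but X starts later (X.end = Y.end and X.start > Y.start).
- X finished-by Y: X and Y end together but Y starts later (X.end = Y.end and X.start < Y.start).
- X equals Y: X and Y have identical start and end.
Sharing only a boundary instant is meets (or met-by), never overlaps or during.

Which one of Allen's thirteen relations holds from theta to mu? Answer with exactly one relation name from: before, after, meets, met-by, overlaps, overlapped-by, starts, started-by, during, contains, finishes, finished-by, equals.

theta = [t=300, t=374]; mu = [t=73, t=162].
Compare endpoints: theta.start > mu.start, theta.start > mu.end, theta.end > mu.start, theta.end > mu.end.
That pattern is 'after'.

after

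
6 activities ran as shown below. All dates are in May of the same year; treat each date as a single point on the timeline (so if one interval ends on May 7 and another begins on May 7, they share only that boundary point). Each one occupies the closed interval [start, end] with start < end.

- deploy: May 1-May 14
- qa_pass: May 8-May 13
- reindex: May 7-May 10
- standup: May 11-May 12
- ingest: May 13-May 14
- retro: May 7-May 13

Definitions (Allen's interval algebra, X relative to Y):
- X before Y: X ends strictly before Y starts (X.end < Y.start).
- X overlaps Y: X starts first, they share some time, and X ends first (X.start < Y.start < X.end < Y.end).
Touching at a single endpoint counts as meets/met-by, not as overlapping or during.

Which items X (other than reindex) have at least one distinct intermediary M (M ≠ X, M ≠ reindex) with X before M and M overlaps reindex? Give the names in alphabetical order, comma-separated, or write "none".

Target reindex = [May 7, May 10].
Intermediaries M with M overlaps reindex: none.
Union: none.

none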